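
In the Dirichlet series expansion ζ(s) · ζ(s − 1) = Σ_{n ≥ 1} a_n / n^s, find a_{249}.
σ(249) = 336

In the product (Σ m^0/m^s)(Σ k / k^s) = Σ (Σ_{d | n} d) / n^s, the coefficient of 1/n^s is σ(n) = Σ_{d | n} d. For n = 249, divisors are [1, 3, 83, 249]; summing: σ(249) = 336.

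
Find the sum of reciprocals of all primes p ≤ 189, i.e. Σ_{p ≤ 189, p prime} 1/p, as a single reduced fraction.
Σ 1/p = 10408867916382550633331528920459565913027063402071390584941986323453055203/5397346292805549782720214077673687806275517530364350655459511599582614290

π(189) = 42, so the primes ≤ 189 are [2, 3, 5, 7, 11, 13, 17, 19, 23, 29, 31, 37, 41, 43, 47, 53, 59, 61, 67, 71, 73, 79, 83, 89, 97, 101, 103, 107, 109, 113, 127, 131, 137, 139, 149, 151, 157, 163, 167, 173, 179, 181]. Summing 1/p over these primes: 10408867916382550633331528920459565913027063402071390584941986323453055203/5397346292805549782720214077673687806275517530364350655459511599582614290 ≈ 1.9285. Mertens estimate ln ln(189) + 0.2615 ≈ 1.9182.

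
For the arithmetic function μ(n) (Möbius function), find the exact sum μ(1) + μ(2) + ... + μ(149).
Σ_{n ≤ 149} μ(n) = 0

Compute μ(n) for each 1 ≤ n ≤ 149: μ(1) = 1, μ(2) = -1, μ(3) = -1, μ(4) = 0, μ(5) = -1, μ(6) = 1, μ(7) = -1, μ(8) = 0, μ(9) = 0, μ(10) = 1, μ(11) = -1, μ(12) = 0, μ(13) = -1, μ(14) = 1, μ(15) = 1, μ(16) = 0, μ(17) = -1, μ(18) = 0, μ(19) = -1, μ(20) = 0, μ(21) = 1, μ(22) = 1, μ(23) = -1, μ(24) = 0, μ(25) = 0, μ(26) = 1, μ(27) = 0, μ(28) = 0, μ(29) = -1, μ(30) = -1, μ(31) = -1, μ(32) = 0, μ(33) = 1, μ(34) = 1, μ(35) = 1, μ(36) = 0, μ(37) = -1, μ(38) = 1, μ(39) = 1, μ(40) = 0, μ(41) = -1, μ(42) = -1, μ(43) = -1, μ(44) = 0, μ(45) = 0, μ(46) = 1, μ(47) = -1, μ(48) = 0, μ(49) = 0, μ(50) = 0, μ(51) = 1, μ(52) = 0, μ(53) = -1, μ(54) = 0, μ(55) = 1, μ(56) = 0, μ(57) = 1, μ(58) = 1, μ(59) = -1, μ(60) = 0, μ(61) = -1, μ(62) = 1, μ(63) = 0, μ(64) = 0, μ(65) = 1, μ(66) = -1, μ(67) = -1, μ(68) = 0, μ(69) = 1, μ(70) = -1, μ(71) = -1, μ(72) = 0, μ(73) = -1, μ(74) = 1, μ(75) = 0, μ(76) = 0, μ(77) = 1, μ(78) = -1, μ(79) = -1, μ(80) = 0, μ(81) = 0, μ(82) = 1, μ(83) = -1, μ(84) = 0, μ(85) = 1, μ(86) = 1, μ(87) = 1, μ(88) = 0, μ(89) = -1, μ(90) = 0, μ(91) = 1, μ(92) = 0, μ(93) = 1, μ(94) = 1, μ(95) = 1, μ(96) = 0, μ(97) = -1, μ(98) = 0, μ(99) = 0, μ(100) = 0, μ(101) = -1, μ(102) = -1, μ(103) = -1, μ(104) = 0, μ(105) = -1, μ(106) = 1, μ(107) = -1, μ(108) = 0, μ(109) = -1, μ(110) = -1, μ(111) = 1, μ(112) = 0, μ(113) = -1, μ(114) = -1, μ(115) = 1, μ(116) = 0, μ(117) = 0, μ(118) = 1, μ(119) = 1, μ(120) = 0, μ(121) = 0, μ(122) = 1, μ(123) = 1, μ(124) = 0, μ(125) = 0, μ(126) = 0, μ(127) = -1, μ(128) = 0, μ(129) = 1, μ(130) = -1, μ(131) = -1, μ(132) = 0, μ(133) = 1, μ(134) = 1, μ(135) = 0, μ(136) = 0, μ(137) = -1, μ(138) = -1, μ(139) = -1, μ(140) = 0, μ(141) = 1, μ(142) = 1, μ(143) = 1, μ(144) = 0, μ(145) = 1, μ(146) = 1, μ(147) = 0, μ(148) = 0, μ(149) = -1. Summing all 149 values: 0. (Mertens function M(x) = Σ_{n ≤ x} μ(n); on average M(x) should be small (PNT ⟺ M(x) = o(x)).)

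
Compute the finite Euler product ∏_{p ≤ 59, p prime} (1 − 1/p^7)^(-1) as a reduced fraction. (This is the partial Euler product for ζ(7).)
∏ = 145407059379393285269181452419687310347602398979581075974734478987181892589053844607888795468835887382779522050906080825625/144203067965746582750691857384851942255360663037608491313154525739662897676808972307273664258644815191681654724165946048512

The primes p ≤ 59 are [2, 3, 5, 7, 11, 13, 17, 19, 23, 29, 31, 37, 41, 43, 47, 53, 59]. For each prime, (1 − 1/p^7)^(-1) = p^7 / (p^7 − 1). The product is (1 − 1/2^7)^(-1), (1 − 1/3^7)^(-1), (1 − 1/5^7)^(-1), (1 − 1/7^7)^(-1), (1 − 1/11^7)^(-1), (1 − 1/13^7)^(-1), (1 − 1/17^7)^(-1), (1 − 1/19^7)^(-1), (1 − 1/23^7)^(-1), (1 − 1/29^7)^(-1), (1 − 1/31^7)^(-1), (1 − 1/37^7)^(-1), (1 − 1/41^7)^(-1), (1 − 1/43^7)^(-1), (1 − 1/47^7)^(-1), (1 − 1/53^7)^(-1), (1 − 1/59^7)^(-1) = ∏ p^7 / (p^7 − 1) = 145407059379393285269181452419687310347602398979581075974734478987181892589053844607888795468835887382779522050906080825625/144203067965746582750691857384851942255360663037608491313154525739662897676808972307273664258644815191681654724165946048512.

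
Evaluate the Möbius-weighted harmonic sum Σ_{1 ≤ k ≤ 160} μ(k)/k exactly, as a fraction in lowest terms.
Σ μ(k)/k = 64913714004742152105857055486137916673345137521594294887693/5053595284816784977233681012564534887436795806841425346061410

Values of μ(k) for 1 ≤ k ≤ 160: μ(1) = 1, μ(2) = -1, μ(3) = -1, μ(5) = -1, μ(6) = 1, μ(7) = -1, μ(10) = 1, μ(11) = -1, μ(13) = -1, μ(14) = 1, μ(15) = 1, μ(17) = -1, μ(19) = -1, μ(21) = 1, μ(22) = 1, μ(23) = -1, μ(26) = 1, μ(29) = -1, μ(30) = -1, μ(31) = -1, μ(33) = 1, μ(34) = 1, μ(35) = 1, μ(37) = -1, μ(38) = 1, μ(39) = 1, μ(41) = -1, μ(42) = -1, μ(43) = -1, μ(46) = 1, μ(47) = -1, μ(51) = 1, μ(53) = -1, μ(55) = 1, μ(57) = 1, μ(58) = 1, μ(59) = -1, μ(61) = -1, μ(62) = 1, μ(65) = 1, μ(66) = -1, μ(67) = -1, μ(69) = 1, μ(70) = -1, μ(71) = -1, μ(73) = -1, μ(74) = 1, μ(77) = 1, μ(78) = -1, μ(79) = -1, μ(82) = 1, μ(83) = -1, μ(85) = 1, μ(86) = 1, μ(87) = 1, μ(89) = -1, μ(91) = 1, μ(93) = 1, μ(94) = 1, μ(95) = 1, μ(97) = -1, μ(101) = -1, μ(102) = -1, μ(103) = -1, μ(105) = -1, μ(106) = 1, μ(107) = -1, μ(109) = -1, μ(110) = -1, μ(111) = 1, μ(113) = -1, μ(114) = -1, μ(115) = 1, μ(118) = 1, μ(119) = 1, μ(122) = 1, μ(123) = 1, μ(127) = -1, μ(129) = 1, μ(130) = -1, μ(131) = -1, μ(133) = 1, μ(134) = 1, μ(137) = -1, μ(138) = -1, μ(139) = -1, μ(141) = 1, μ(142) = 1, μ(143) = 1, μ(145) = 1, μ(146) = 1, μ(149) = -1, μ(151) = -1, μ(154) = -1, μ(155) = 1, μ(157) = -1, μ(158) = 1, μ(159) = 1, with μ = 0 on non-squarefree integers. Summing μ(k)/k for k where μ(k) ≠ 0 gives 64913714004742152105857055486137916673345137521594294887693/5053595284816784977233681012564534887436795806841425346061410 ≈ 0.0128. (PNT ⟺ this sum → 0 as n → ∞.)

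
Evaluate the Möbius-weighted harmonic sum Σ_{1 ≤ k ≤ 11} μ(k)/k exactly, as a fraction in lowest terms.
Σ μ(k)/k = -1/2310

Values of μ(k) for 1 ≤ k ≤ 11: μ(1) = 1, μ(2) = -1, μ(3) = -1, μ(5) = -1, μ(6) = 1, μ(7) = -1, μ(10) = 1, μ(11) = -1, with μ = 0 on non-squarefree integers. Summing μ(k)/k for k where μ(k) ≠ 0 gives -1/2310 ≈ -0.0004. (PNT ⟺ this sum → 0 as n → ∞.)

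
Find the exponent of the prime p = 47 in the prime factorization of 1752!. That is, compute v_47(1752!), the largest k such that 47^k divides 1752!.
v_47(1752!) = 37

Legendre's formula: v_p(n!) = Σ_{k ≥ 1} ⌊n / p^k⌋. For p = 47, n = 1752, the terms are:
  ⌊1752/47^1⌋ = ⌊1752/47⌋ = 37
(the next term ⌊1752/47^2⌋ = 0, terminating the sum). Summing: v_47(1752!) = 37 = 37.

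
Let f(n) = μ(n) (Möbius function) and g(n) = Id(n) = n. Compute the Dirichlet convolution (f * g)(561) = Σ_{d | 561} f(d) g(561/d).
(μ * Id)(561) = 320

Divisors of 561: [1, 3, 11, 17, 33, 51, 187, 561]. For each d | 561:
  d = 1: μ(1) · Id(561/1) = 1 · 561 = 561
  d = 3: μ(3) · Id(561/3) = -1 · 187 = -187
  d = 11: μ(11) · Id(561/11) = -1 · 51 = -51
  d = 17: μ(17) · Id(561/17) = -1 · 33 = -33
  d = 33: μ(33) · Id(561/33) = 1 · 17 = 17
  d = 51: μ(51) · Id(561/51) = 1 · 11 = 11
  d = 187: μ(187) · Id(561/187) = 1 · 3 = 3
  d = 561: μ(561) · Id(561/561) = -1 · 1 = -1
Summing: (μ * Id)(561) = 561 + -187 + -51 + -33 + 17 + 11 + 3 + -1 = 320.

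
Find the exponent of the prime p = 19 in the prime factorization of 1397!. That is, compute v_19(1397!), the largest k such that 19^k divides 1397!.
v_19(1397!) = 76

Legendre's formula: v_p(n!) = Σ_{k ≥ 1} ⌊n / p^k⌋. For p = 19, n = 1397, the terms are:
  ⌊1397/19^1⌋ = ⌊1397/19⌋ = 73
  ⌊1397/19^2⌋ = ⌊1397/361⌋ = 3
(the next term ⌊1397/19^3⌋ = 0, terminating the sum). Summing: v_19(1397!) = 73 + 3 = 76.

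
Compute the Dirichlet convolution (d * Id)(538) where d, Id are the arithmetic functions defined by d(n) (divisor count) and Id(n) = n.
(d * Id)(538) = 1084

Divisors of 538: [1, 2, 269, 538]. For each d | 538:
  d = 1: d(1) · Id(538/1) = 1 · 538 = 538
  d = 2: d(2) · Id(538/2) = 2 · 269 = 538
  d = 269: d(269) · Id(538/269) = 2 · 2 = 4
  d = 538: d(538) · Id(538/538) = 4 · 1 = 4
Summing: (d * Id)(538) = 538 + 538 + 4 + 4 = 1084.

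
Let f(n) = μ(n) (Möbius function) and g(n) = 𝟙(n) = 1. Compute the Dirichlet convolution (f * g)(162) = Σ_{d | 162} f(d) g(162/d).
(μ * 𝟙)(162) = 0

Divisors of 162: [1, 2, 3, 6, 9, 18, 27, 54, 81, 162]. For each d | 162:
  d = 1: μ(1) · 𝟙(162/1) = 1 · 1 = 1
  d = 2: μ(2) · 𝟙(162/2) = -1 · 1 = -1
  d = 3: μ(3) · 𝟙(162/3) = -1 · 1 = -1
  d = 6: μ(6) · 𝟙(162/6) = 1 · 1 = 1
  d = 9: μ(9) · 𝟙(162/9) = 0 · 1 = 0
  d = 18: μ(18) · 𝟙(162/18) = 0 · 1 = 0
  d = 27: μ(27) · 𝟙(162/27) = 0 · 1 = 0
  d = 54: μ(54) · 𝟙(162/54) = 0 · 1 = 0
  d = 81: μ(81) · 𝟙(162/81) = 0 · 1 = 0
  d = 162: μ(162) · 𝟙(162/162) = 0 · 1 = 0
Summing: (μ * 𝟙)(162) = 1 + -1 + -1 + 1 + 0 + 0 + 0 + 0 + 0 + 0 = 0.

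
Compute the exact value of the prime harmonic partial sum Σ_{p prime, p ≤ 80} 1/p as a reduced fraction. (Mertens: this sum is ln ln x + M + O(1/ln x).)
Σ 1/p = 5692733621468679832887230172131/3217644767340672907899084554130

π(80) = 22, so the primes ≤ 80 are [2, 3, 5, 7, 11, 13, 17, 19, 23, 29, 31, 37, 41, 43, 47, 53, 59, 61, 67, 71, 73, 79]. Summing 1/p over these primes: 5692733621468679832887230172131/3217644767340672907899084554130 ≈ 1.7692. Mertens estimate ln ln(80) + 0.2615 ≈ 1.7390.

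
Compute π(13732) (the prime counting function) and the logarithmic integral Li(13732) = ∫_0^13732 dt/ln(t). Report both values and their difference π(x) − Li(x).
π(13732) = 1625;  Li(13732) ≈ 1644.16;  π(x) − Li(x) ≈ -19.16.

Direct count of primes ≤ 13732 gives π(13732) = 1625. Numerical evaluation of the logarithmic integral gives Li(13732) ≈ 1644.16. The difference π(x) − Li(x) ≈ -19.16 is typically negative for small/moderate x (Li(x) overestimates), though Littlewood's theorem shows this sign changes infinitely often.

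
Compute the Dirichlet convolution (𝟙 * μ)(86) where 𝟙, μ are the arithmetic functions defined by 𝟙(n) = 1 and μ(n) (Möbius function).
(𝟙 * μ)(86) = 0

Divisors of 86: [1, 2, 43, 86]. For each d | 86:
  d = 1: 𝟙(1) · μ(86/1) = 1 · 1 = 1
  d = 2: 𝟙(2) · μ(86/2) = 1 · -1 = -1
  d = 43: 𝟙(43) · μ(86/43) = 1 · -1 = -1
  d = 86: 𝟙(86) · μ(86/86) = 1 · 1 = 1
Summing: (𝟙 * μ)(86) = 1 + -1 + -1 + 1 = 0.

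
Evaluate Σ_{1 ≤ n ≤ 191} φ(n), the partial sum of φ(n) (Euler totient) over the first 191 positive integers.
Σ_{n ≤ 191} φ(n) = 11166

Compute φ(n) for each 1 ≤ n ≤ 191: φ(1) = 1, φ(2) = 1, φ(3) = 2, φ(4) = 2, φ(5) = 4, φ(6) = 2, φ(7) = 6, φ(8) = 4, φ(9) = 6, φ(10) = 4, φ(11) = 10, φ(12) = 4, φ(13) = 12, φ(14) = 6, φ(15) = 8, φ(16) = 8, φ(17) = 16, φ(18) = 6, φ(19) = 18, φ(20) = 8, φ(21) = 12, φ(22) = 10, φ(23) = 22, φ(24) = 8, φ(25) = 20, φ(26) = 12, φ(27) = 18, φ(28) = 12, φ(29) = 28, φ(30) = 8, φ(31) = 30, φ(32) = 16, φ(33) = 20, φ(34) = 16, φ(35) = 24, φ(36) = 12, φ(37) = 36, φ(38) = 18, φ(39) = 24, φ(40) = 16, φ(41) = 40, φ(42) = 12, φ(43) = 42, φ(44) = 20, φ(45) = 24, φ(46) = 22, φ(47) = 46, φ(48) = 16, φ(49) = 42, φ(50) = 20, φ(51) = 32, φ(52) = 24, φ(53) = 52, φ(54) = 18, φ(55) = 40, φ(56) = 24, φ(57) = 36, φ(58) = 28, φ(59) = 58, φ(60) = 16, φ(61) = 60, φ(62) = 30, φ(63) = 36, φ(64) = 32, φ(65) = 48, φ(66) = 20, φ(67) = 66, φ(68) = 32, φ(69) = 44, φ(70) = 24, φ(71) = 70, φ(72) = 24, φ(73) = 72, φ(74) = 36, φ(75) = 40, φ(76) = 36, φ(77) = 60, φ(78) = 24, φ(79) = 78, φ(80) = 32, φ(81) = 54, φ(82) = 40, φ(83) = 82, φ(84) = 24, φ(85) = 64, φ(86) = 42, φ(87) = 56, φ(88) = 40, φ(89) = 88, φ(90) = 24, φ(91) = 72, φ(92) = 44, φ(93) = 60, φ(94) = 46, φ(95) = 72, φ(96) = 32, φ(97) = 96, φ(98) = 42, φ(99) = 60, φ(100) = 40, φ(101) = 100, φ(102) = 32, φ(103) = 102, φ(104) = 48, φ(105) = 48, φ(106) = 52, φ(107) = 106, φ(108) = 36, φ(109) = 108, φ(110) = 40, φ(111) = 72, φ(112) = 48, φ(113) = 112, φ(114) = 36, φ(115) = 88, φ(116) = 56, φ(117) = 72, φ(118) = 58, φ(119) = 96, φ(120) = 32, φ(121) = 110, φ(122) = 60, φ(123) = 80, φ(124) = 60, φ(125) = 100, φ(126) = 36, φ(127) = 126, φ(128) = 64, φ(129) = 84, φ(130) = 48, φ(131) = 130, φ(132) = 40, φ(133) = 108, φ(134) = 66, φ(135) = 72, φ(136) = 64, φ(137) = 136, φ(138) = 44, φ(139) = 138, φ(140) = 48, φ(141) = 92, φ(142) = 70, φ(143) = 120, φ(144) = 48, φ(145) = 112, φ(146) = 72, φ(147) = 84, φ(148) = 72, φ(149) = 148, φ(150) = 40, φ(151) = 150, φ(152) = 72, φ(153) = 96, φ(154) = 60, φ(155) = 120, φ(156) = 48, φ(157) = 156, φ(158) = 78, φ(159) = 104, φ(160) = 64, φ(161) = 132, φ(162) = 54, φ(163) = 162, φ(164) = 80, φ(165) = 80, φ(166) = 82, φ(167) = 166, φ(168) = 48, φ(169) = 156, φ(170) = 64, φ(171) = 108, φ(172) = 84, φ(173) = 172, φ(174) = 56, φ(175) = 120, φ(176) = 80, φ(177) = 116, φ(178) = 88, φ(179) = 178, φ(180) = 48, φ(181) = 180, φ(182) = 72, φ(183) = 120, φ(184) = 88, φ(185) = 144, φ(186) = 60, φ(187) = 160, φ(188) = 92, φ(189) = 108, φ(190) = 72, φ(191) = 190. Summing all 191 values: 11166. (Average order: Σ_{n ≤ x} φ(n) ~ (3/π²) x². For x = 191, (3/π²)·191² ≈ 11088.89.)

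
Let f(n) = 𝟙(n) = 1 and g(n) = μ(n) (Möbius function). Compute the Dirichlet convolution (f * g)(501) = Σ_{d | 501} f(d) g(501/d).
(𝟙 * μ)(501) = 0

Divisors of 501: [1, 3, 167, 501]. For each d | 501:
  d = 1: 𝟙(1) · μ(501/1) = 1 · 1 = 1
  d = 3: 𝟙(3) · μ(501/3) = 1 · -1 = -1
  d = 167: 𝟙(167) · μ(501/167) = 1 · -1 = -1
  d = 501: 𝟙(501) · μ(501/501) = 1 · 1 = 1
Summing: (𝟙 * μ)(501) = 1 + -1 + -1 + 1 = 0.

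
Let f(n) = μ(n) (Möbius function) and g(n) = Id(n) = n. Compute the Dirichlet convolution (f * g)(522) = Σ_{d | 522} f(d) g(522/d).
(μ * Id)(522) = 168

Divisors of 522: [1, 2, 3, 6, 9, 18, 29, 58, 87, 174, 261, 522]. For each d | 522:
  d = 1: μ(1) · Id(522/1) = 1 · 522 = 522
  d = 2: μ(2) · Id(522/2) = -1 · 261 = -261
  d = 3: μ(3) · Id(522/3) = -1 · 174 = -174
  d = 6: μ(6) · Id(522/6) = 1 · 87 = 87
  d = 9: μ(9) · Id(522/9) = 0 · 58 = 0
  d = 18: μ(18) · Id(522/18) = 0 · 29 = 0
  d = 29: μ(29) · Id(522/29) = -1 · 18 = -18
  d = 58: μ(58) · Id(522/58) = 1 · 9 = 9
  d = 87: μ(87) · Id(522/87) = 1 · 6 = 6
  d = 174: μ(174) · Id(522/174) = -1 · 3 = -3
  d = 261: μ(261) · Id(522/261) = 0 · 2 = 0
  d = 522: μ(522) · Id(522/522) = 0 · 1 = 0
Summing: (μ * Id)(522) = 522 + -261 + -174 + 87 + 0 + 0 + -18 + 9 + 6 + -3 + 0 + 0 = 168.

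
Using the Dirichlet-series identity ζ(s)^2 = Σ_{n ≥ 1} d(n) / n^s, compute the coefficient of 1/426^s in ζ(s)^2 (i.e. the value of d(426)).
d(426) = 8

ζ(s)^2 = (Σ 1/m^s)(Σ 1/k^s). The coefficient of 1/n^s in the product is the number of ordered pairs (m, k) with mk = n, which equals d(n). For n = 426, divisors are [1, 2, 3, 6, 71, 142, 213, 426], so d(426) = 8.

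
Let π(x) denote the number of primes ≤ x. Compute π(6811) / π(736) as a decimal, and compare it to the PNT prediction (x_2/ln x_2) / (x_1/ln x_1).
π(6811)/π(736) = 876/130 ≈ 6.7385;  PNT prediction ≈ 6.9212.

π(736) = 130 and π(6811) = 876, so π(6811)/π(736) ≈ 6.7385. The PNT-predicted ratio is (6811/ln(6811)) / (736/ln(736)) ≈ 6.9212. The two agree to within a few percent, as expected.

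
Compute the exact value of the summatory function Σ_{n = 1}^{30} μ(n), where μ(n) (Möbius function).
Σ_{n ≤ 30} μ(n) = -3

Compute μ(n) for each 1 ≤ n ≤ 30: μ(1) = 1, μ(2) = -1, μ(3) = -1, μ(4) = 0, μ(5) = -1, μ(6) = 1, μ(7) = -1, μ(8) = 0, μ(9) = 0, μ(10) = 1, μ(11) = -1, μ(12) = 0, μ(13) = -1, μ(14) = 1, μ(15) = 1, μ(16) = 0, μ(17) = -1, μ(18) = 0, μ(19) = -1, μ(20) = 0, μ(21) = 1, μ(22) = 1, μ(23) = -1, μ(24) = 0, μ(25) = 0, μ(26) = 1, μ(27) = 0, μ(28) = 0, μ(29) = -1, μ(30) = -1. Summing all 30 values: -3. (Mertens function M(x) = Σ_{n ≤ x} μ(n); on average M(x) should be small (PNT ⟺ M(x) = o(x)).)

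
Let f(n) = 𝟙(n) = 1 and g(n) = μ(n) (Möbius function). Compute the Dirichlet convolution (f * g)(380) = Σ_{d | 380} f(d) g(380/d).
(𝟙 * μ)(380) = 0

Divisors of 380: [1, 2, 4, 5, 10, 19, 20, 38, 76, 95, 190, 380]. For each d | 380:
  d = 1: 𝟙(1) · μ(380/1) = 1 · 0 = 0
  d = 2: 𝟙(2) · μ(380/2) = 1 · -1 = -1
  d = 4: 𝟙(4) · μ(380/4) = 1 · 1 = 1
  d = 5: 𝟙(5) · μ(380/5) = 1 · 0 = 0
  d = 10: 𝟙(10) · μ(380/10) = 1 · 1 = 1
  d = 19: 𝟙(19) · μ(380/19) = 1 · 0 = 0
  d = 20: 𝟙(20) · μ(380/20) = 1 · -1 = -1
  d = 38: 𝟙(38) · μ(380/38) = 1 · 1 = 1
  d = 76: 𝟙(76) · μ(380/76) = 1 · -1 = -1
  d = 95: 𝟙(95) · μ(380/95) = 1 · 0 = 0
  d = 190: 𝟙(190) · μ(380/190) = 1 · -1 = -1
  d = 380: 𝟙(380) · μ(380/380) = 1 · 1 = 1
Summing: (𝟙 * μ)(380) = 0 + -1 + 1 + 0 + 1 + 0 + -1 + 1 + -1 + 0 + -1 + 1 = 0.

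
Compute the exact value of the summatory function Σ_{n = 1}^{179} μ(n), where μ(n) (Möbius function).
Σ_{n ≤ 179} μ(n) = -3

Compute μ(n) for each 1 ≤ n ≤ 179: μ(1) = 1, μ(2) = -1, μ(3) = -1, μ(4) = 0, μ(5) = -1, μ(6) = 1, μ(7) = -1, μ(8) = 0, μ(9) = 0, μ(10) = 1, μ(11) = -1, μ(12) = 0, μ(13) = -1, μ(14) = 1, μ(15) = 1, μ(16) = 0, μ(17) = -1, μ(18) = 0, μ(19) = -1, μ(20) = 0, μ(21) = 1, μ(22) = 1, μ(23) = -1, μ(24) = 0, μ(25) = 0, μ(26) = 1, μ(27) = 0, μ(28) = 0, μ(29) = -1, μ(30) = -1, μ(31) = -1, μ(32) = 0, μ(33) = 1, μ(34) = 1, μ(35) = 1, μ(36) = 0, μ(37) = -1, μ(38) = 1, μ(39) = 1, μ(40) = 0, μ(41) = -1, μ(42) = -1, μ(43) = -1, μ(44) = 0, μ(45) = 0, μ(46) = 1, μ(47) = -1, μ(48) = 0, μ(49) = 0, μ(50) = 0, μ(51) = 1, μ(52) = 0, μ(53) = -1, μ(54) = 0, μ(55) = 1, μ(56) = 0, μ(57) = 1, μ(58) = 1, μ(59) = -1, μ(60) = 0, μ(61) = -1, μ(62) = 1, μ(63) = 0, μ(64) = 0, μ(65) = 1, μ(66) = -1, μ(67) = -1, μ(68) = 0, μ(69) = 1, μ(70) = -1, μ(71) = -1, μ(72) = 0, μ(73) = -1, μ(74) = 1, μ(75) = 0, μ(76) = 0, μ(77) = 1, μ(78) = -1, μ(79) = -1, μ(80) = 0, μ(81) = 0, μ(82) = 1, μ(83) = -1, μ(84) = 0, μ(85) = 1, μ(86) = 1, μ(87) = 1, μ(88) = 0, μ(89) = -1, μ(90) = 0, μ(91) = 1, μ(92) = 0, μ(93) = 1, μ(94) = 1, μ(95) = 1, μ(96) = 0, μ(97) = -1, μ(98) = 0, μ(99) = 0, μ(100) = 0, μ(101) = -1, μ(102) = -1, μ(103) = -1, μ(104) = 0, μ(105) = -1, μ(106) = 1, μ(107) = -1, μ(108) = 0, μ(109) = -1, μ(110) = -1, μ(111) = 1, μ(112) = 0, μ(113) = -1, μ(114) = -1, μ(115) = 1, μ(116) = 0, μ(117) = 0, μ(118) = 1, μ(119) = 1, μ(120) = 0, μ(121) = 0, μ(122) = 1, μ(123) = 1, μ(124) = 0, μ(125) = 0, μ(126) = 0, μ(127) = -1, μ(128) = 0, μ(129) = 1, μ(130) = -1, μ(131) = -1, μ(132) = 0, μ(133) = 1, μ(134) = 1, μ(135) = 0, μ(136) = 0, μ(137) = -1, μ(138) = -1, μ(139) = -1, μ(140) = 0, μ(141) = 1, μ(142) = 1, μ(143) = 1, μ(144) = 0, μ(145) = 1, μ(146) = 1, μ(147) = 0, μ(148) = 0, μ(149) = -1, μ(150) = 0, μ(151) = -1, μ(152) = 0, μ(153) = 0, μ(154) = -1, μ(155) = 1, μ(156) = 0, μ(157) = -1, μ(158) = 1, μ(159) = 1, μ(160) = 0, μ(161) = 1, μ(162) = 0, μ(163) = -1, μ(164) = 0, μ(165) = -1, μ(166) = 1, μ(167) = -1, μ(168) = 0, μ(169) = 0, μ(170) = -1, μ(171) = 0, μ(172) = 0, μ(173) = -1, μ(174) = -1, μ(175) = 0, μ(176) = 0, μ(177) = 1, μ(178) = 1, μ(179) = -1. Summing all 179 values: -3. (Mertens function M(x) = Σ_{n ≤ x} μ(n); on average M(x) should be small (PNT ⟺ M(x) = o(x)).)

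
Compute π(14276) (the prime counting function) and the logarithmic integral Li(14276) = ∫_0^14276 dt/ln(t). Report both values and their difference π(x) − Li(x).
π(14276) = 1675;  Li(14276) ≈ 1701.14;  π(x) − Li(x) ≈ -26.14.

Direct count of primes ≤ 14276 gives π(14276) = 1675. Numerical evaluation of the logarithmic integral gives Li(14276) ≈ 1701.14. The difference π(x) − Li(x) ≈ -26.14 is typically negative for small/moderate x (Li(x) overestimates), though Littlewood's theorem shows this sign changes infinitely often.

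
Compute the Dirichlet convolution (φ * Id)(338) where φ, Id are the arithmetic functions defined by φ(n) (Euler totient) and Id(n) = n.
(φ * Id)(338) = 1443

Divisors of 338: [1, 2, 13, 26, 169, 338]. For each d | 338:
  d = 1: φ(1) · Id(338/1) = 1 · 338 = 338
  d = 2: φ(2) · Id(338/2) = 1 · 169 = 169
  d = 13: φ(13) · Id(338/13) = 12 · 26 = 312
  d = 26: φ(26) · Id(338/26) = 12 · 13 = 156
  d = 169: φ(169) · Id(338/169) = 156 · 2 = 312
  d = 338: φ(338) · Id(338/338) = 156 · 1 = 156
Summing: (φ * Id)(338) = 338 + 169 + 312 + 156 + 312 + 156 = 1443.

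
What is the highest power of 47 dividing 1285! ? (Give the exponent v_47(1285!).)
v_47(1285!) = 27

Legendre's formula: v_p(n!) = Σ_{k ≥ 1} ⌊n / p^k⌋. For p = 47, n = 1285, the terms are:
  ⌊1285/47^1⌋ = ⌊1285/47⌋ = 27
(the next term ⌊1285/47^2⌋ = 0, terminating the sum). Summing: v_47(1285!) = 27 = 27.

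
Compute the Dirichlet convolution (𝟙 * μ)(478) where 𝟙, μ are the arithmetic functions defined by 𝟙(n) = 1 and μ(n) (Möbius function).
(𝟙 * μ)(478) = 0

Divisors of 478: [1, 2, 239, 478]. For each d | 478:
  d = 1: 𝟙(1) · μ(478/1) = 1 · 1 = 1
  d = 2: 𝟙(2) · μ(478/2) = 1 · -1 = -1
  d = 239: 𝟙(239) · μ(478/239) = 1 · -1 = -1
  d = 478: 𝟙(478) · μ(478/478) = 1 · 1 = 1
Summing: (𝟙 * μ)(478) = 1 + -1 + -1 + 1 = 0.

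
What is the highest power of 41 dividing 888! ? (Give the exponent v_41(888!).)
v_41(888!) = 21

Legendre's formula: v_p(n!) = Σ_{k ≥ 1} ⌊n / p^k⌋. For p = 41, n = 888, the terms are:
  ⌊888/41^1⌋ = ⌊888/41⌋ = 21
(the next term ⌊888/41^2⌋ = 0, terminating the sum). Summing: v_41(888!) = 21 = 21.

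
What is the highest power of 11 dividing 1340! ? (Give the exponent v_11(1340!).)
v_11(1340!) = 133

Legendre's formula: v_p(n!) = Σ_{k ≥ 1} ⌊n / p^k⌋. For p = 11, n = 1340, the terms are:
  ⌊1340/11^1⌋ = ⌊1340/11⌋ = 121
  ⌊1340/11^2⌋ = ⌊1340/121⌋ = 11
  ⌊1340/11^3⌋ = ⌊1340/1331⌋ = 1
(the next term ⌊1340/11^4⌋ = 0, terminating the sum). Summing: v_11(1340!) = 121 + 11 + 1 = 133.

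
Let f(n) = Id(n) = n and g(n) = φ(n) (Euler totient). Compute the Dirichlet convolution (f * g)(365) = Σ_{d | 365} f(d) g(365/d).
(Id * φ)(365) = 1305

Divisors of 365: [1, 5, 73, 365]. For each d | 365:
  d = 1: Id(1) · φ(365/1) = 1 · 288 = 288
  d = 5: Id(5) · φ(365/5) = 5 · 72 = 360
  d = 73: Id(73) · φ(365/73) = 73 · 4 = 292
  d = 365: Id(365) · φ(365/365) = 365 · 1 = 365
Summing: (Id * φ)(365) = 288 + 360 + 292 + 365 = 1305.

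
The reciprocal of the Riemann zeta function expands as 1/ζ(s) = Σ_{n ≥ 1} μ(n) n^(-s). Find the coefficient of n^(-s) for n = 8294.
μ(8294) = 1

Factor n = 8294 = 2 · 11 · 13 · 29. μ(n) = 0 if any exponent ≥ 2 (not squarefree); otherwise μ(n) = (−1)^{ω(n)} where ω(n) is the number of distinct prime factors. Applying: μ(8294) = 1.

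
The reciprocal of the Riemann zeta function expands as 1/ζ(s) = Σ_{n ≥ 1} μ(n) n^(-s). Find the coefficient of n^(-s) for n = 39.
μ(39) = 1

Factor n = 39 = 3 · 13. μ(n) = 0 if any exponent ≥ 2 (not squarefree); otherwise μ(n) = (−1)^{ω(n)} where ω(n) is the number of distinct prime factors. Applying: μ(39) = 1.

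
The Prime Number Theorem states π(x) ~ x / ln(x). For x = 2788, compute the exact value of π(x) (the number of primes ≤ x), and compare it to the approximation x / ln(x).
π(2788) = 404;  x/ln(x) ≈ 351.44;  relative error ≈ 13.01%.

Directly count primes up to 2788: π(2788) = 404. The PNT approximation gives 2788/ln(2788) ≈ 2788/7.93308 ≈ 351.44. Relative error (π(x) − x/ln(x)) / π(x) ≈ 13.01%; the approximation is known to undercount slightly (Li(x) is a better estimate).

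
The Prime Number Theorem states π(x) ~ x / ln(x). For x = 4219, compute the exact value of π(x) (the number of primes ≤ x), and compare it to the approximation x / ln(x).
π(4219) = 578;  x/ln(x) ≈ 505.43;  relative error ≈ 12.56%.

Directly count primes up to 4219: π(4219) = 578. The PNT approximation gives 4219/ln(4219) ≈ 4219/8.34735 ≈ 505.43. Relative error (π(x) − x/ln(x)) / π(x) ≈ 12.56%; the approximation is known to undercount slightly (Li(x) is a better estimate).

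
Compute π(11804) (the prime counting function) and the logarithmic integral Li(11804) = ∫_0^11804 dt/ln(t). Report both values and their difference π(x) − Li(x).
π(11804) = 1414;  Li(11804) ≈ 1440.21;  π(x) − Li(x) ≈ -26.21.

Direct count of primes ≤ 11804 gives π(11804) = 1414. Numerical evaluation of the logarithmic integral gives Li(11804) ≈ 1440.21. The difference π(x) − Li(x) ≈ -26.21 is typically negative for small/moderate x (Li(x) overestimates), though Littlewood's theorem shows this sign changes infinitely often.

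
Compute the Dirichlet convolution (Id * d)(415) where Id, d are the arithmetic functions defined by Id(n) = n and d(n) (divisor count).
(Id * d)(415) = 595

Divisors of 415: [1, 5, 83, 415]. For each d | 415:
  d = 1: Id(1) · d(415/1) = 1 · 4 = 4
  d = 5: Id(5) · d(415/5) = 5 · 2 = 10
  d = 83: Id(83) · d(415/83) = 83 · 2 = 166
  d = 415: Id(415) · d(415/415) = 415 · 1 = 415
Summing: (Id * d)(415) = 4 + 10 + 166 + 415 = 595.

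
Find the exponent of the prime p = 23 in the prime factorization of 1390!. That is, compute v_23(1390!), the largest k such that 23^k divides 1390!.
v_23(1390!) = 62

Legendre's formula: v_p(n!) = Σ_{k ≥ 1} ⌊n / p^k⌋. For p = 23, n = 1390, the terms are:
  ⌊1390/23^1⌋ = ⌊1390/23⌋ = 60
  ⌊1390/23^2⌋ = ⌊1390/529⌋ = 2
(the next term ⌊1390/23^3⌋ = 0, terminating the sum). Summing: v_23(1390!) = 60 + 2 = 62.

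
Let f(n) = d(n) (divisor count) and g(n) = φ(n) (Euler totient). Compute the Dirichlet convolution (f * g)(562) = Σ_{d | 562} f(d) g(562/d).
(d * φ)(562) = 846

Divisors of 562: [1, 2, 281, 562]. For each d | 562:
  d = 1: d(1) · φ(562/1) = 1 · 280 = 280
  d = 2: d(2) · φ(562/2) = 2 · 280 = 560
  d = 281: d(281) · φ(562/281) = 2 · 1 = 2
  d = 562: d(562) · φ(562/562) = 4 · 1 = 4
Summing: (d * φ)(562) = 280 + 560 + 2 + 4 = 846.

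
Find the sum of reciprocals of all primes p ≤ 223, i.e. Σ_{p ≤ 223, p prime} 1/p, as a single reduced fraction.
Σ 1/p = 718699639327957473429492425322377115938612460993073775465130392853544377727917042657991/367009731827331916465034565550136732339800312955331782619462457039988073311157667212930

π(223) = 48, so the primes ≤ 223 are [2, 3, 5, 7, 11, 13, 17, 19, 23, 29, 31, 37, 41, 43, 47, 53, 59, 61, 67, 71, 73, 79, 83, 89, 97, 101, 103, 107, 109, 113, 127, 131, 137, 139, 149, 151, 157, 163, 167, 173, 179, 181, 191, 193, 197, 199, 211, 223]. Summing 1/p over these primes: 718699639327957473429492425322377115938612460993073775465130392853544377727917042657991/367009731827331916465034565550136732339800312955331782619462457039988073311157667212930 ≈ 1.9583. Mertens estimate ln ln(223) + 0.2615 ≈ 1.9492.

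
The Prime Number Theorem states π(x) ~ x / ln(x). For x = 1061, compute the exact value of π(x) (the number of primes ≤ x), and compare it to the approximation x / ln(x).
π(1061) = 178;  x/ln(x) ≈ 152.29;  relative error ≈ 14.44%.

Directly count primes up to 1061: π(1061) = 178. The PNT approximation gives 1061/ln(1061) ≈ 1061/6.96697 ≈ 152.29. Relative error (π(x) − x/ln(x)) / π(x) ≈ 14.44%; the approximation is known to undercount slightly (Li(x) is a better estimate).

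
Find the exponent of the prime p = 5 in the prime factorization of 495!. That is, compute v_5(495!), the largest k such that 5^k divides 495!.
v_5(495!) = 121

Legendre's formula: v_p(n!) = Σ_{k ≥ 1} ⌊n / p^k⌋. For p = 5, n = 495, the terms are:
  ⌊495/5^1⌋ = ⌊495/5⌋ = 99
  ⌊495/5^2⌋ = ⌊495/25⌋ = 19
  ⌊495/5^3⌋ = ⌊495/125⌋ = 3
(the next term ⌊495/5^4⌋ = 0, terminating the sum). Summing: v_5(495!) = 99 + 19 + 3 = 121.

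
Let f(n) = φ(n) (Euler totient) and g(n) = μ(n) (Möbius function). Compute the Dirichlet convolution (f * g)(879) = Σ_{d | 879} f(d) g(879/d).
(φ * μ)(879) = 291

Divisors of 879: [1, 3, 293, 879]. For each d | 879:
  d = 1: φ(1) · μ(879/1) = 1 · 1 = 1
  d = 3: φ(3) · μ(879/3) = 2 · -1 = -2
  d = 293: φ(293) · μ(879/293) = 292 · -1 = -292
  d = 879: φ(879) · μ(879/879) = 584 · 1 = 584
Summing: (φ * μ)(879) = 1 + -2 + -292 + 584 = 291.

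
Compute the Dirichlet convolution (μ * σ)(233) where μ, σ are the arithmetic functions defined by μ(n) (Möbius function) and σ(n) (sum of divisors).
(μ * σ)(233) = 233

Divisors of 233: [1, 233]. For each d | 233:
  d = 1: μ(1) · σ(233/1) = 1 · 234 = 234
  d = 233: μ(233) · σ(233/233) = -1 · 1 = -1
Summing: (μ * σ)(233) = 234 + -1 = 233.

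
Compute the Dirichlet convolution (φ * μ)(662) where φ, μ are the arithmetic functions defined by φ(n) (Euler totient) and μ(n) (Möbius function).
(φ * μ)(662) = 0

Divisors of 662: [1, 2, 331, 662]. For each d | 662:
  d = 1: φ(1) · μ(662/1) = 1 · 1 = 1
  d = 2: φ(2) · μ(662/2) = 1 · -1 = -1
  d = 331: φ(331) · μ(662/331) = 330 · -1 = -330
  d = 662: φ(662) · μ(662/662) = 330 · 1 = 330
Summing: (φ * μ)(662) = 1 + -1 + -330 + 330 = 0.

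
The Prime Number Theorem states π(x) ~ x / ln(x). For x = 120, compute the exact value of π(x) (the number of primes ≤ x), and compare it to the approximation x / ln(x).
π(120) = 30;  x/ln(x) ≈ 25.07;  relative error ≈ 16.45%.

Directly count primes up to 120: π(120) = 30. The PNT approximation gives 120/ln(120) ≈ 120/4.78749 ≈ 25.07. Relative error (π(x) − x/ln(x)) / π(x) ≈ 16.45%; the approximation is known to undercount slightly (Li(x) is a better estimate).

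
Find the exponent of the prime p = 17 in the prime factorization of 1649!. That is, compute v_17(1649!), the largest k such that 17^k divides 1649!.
v_17(1649!) = 102

Legendre's formula: v_p(n!) = Σ_{k ≥ 1} ⌊n / p^k⌋. For p = 17, n = 1649, the terms are:
  ⌊1649/17^1⌋ = ⌊1649/17⌋ = 97
  ⌊1649/17^2⌋ = ⌊1649/289⌋ = 5
(the next term ⌊1649/17^3⌋ = 0, terminating the sum). Summing: v_17(1649!) = 97 + 5 = 102.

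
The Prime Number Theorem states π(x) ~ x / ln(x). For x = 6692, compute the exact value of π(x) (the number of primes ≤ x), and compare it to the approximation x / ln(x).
π(6692) = 863;  x/ln(x) ≈ 759.71;  relative error ≈ 11.97%.

Directly count primes up to 6692: π(6692) = 863. The PNT approximation gives 6692/ln(6692) ≈ 6692/8.80867 ≈ 759.71. Relative error (π(x) − x/ln(x)) / π(x) ≈ 11.97%; the approximation is known to undercount slightly (Li(x) is a better estimate).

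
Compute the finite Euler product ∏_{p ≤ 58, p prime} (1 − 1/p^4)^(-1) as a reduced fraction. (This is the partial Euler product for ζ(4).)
∏ = 750937919501355467062347671738968589096863062629/693820677147413996973765862820413440000000000000

The primes p ≤ 58 are [2, 3, 5, 7, 11, 13, 17, 19, 23, 29, 31, 37, 41, 43, 47, 53]. For each prime, (1 − 1/p^4)^(-1) = p^4 / (p^4 − 1). The product is (1 − 1/2^4)^(-1), (1 − 1/3^4)^(-1), (1 − 1/5^4)^(-1), (1 − 1/7^4)^(-1), (1 − 1/11^4)^(-1), (1 − 1/13^4)^(-1), (1 − 1/17^4)^(-1), (1 − 1/19^4)^(-1), (1 − 1/23^4)^(-1), (1 − 1/29^4)^(-1), (1 − 1/31^4)^(-1), (1 − 1/37^4)^(-1), (1 − 1/41^4)^(-1), (1 − 1/43^4)^(-1), (1 − 1/47^4)^(-1), (1 − 1/53^4)^(-1) = ∏ p^4 / (p^4 − 1) = 750937919501355467062347671738968589096863062629/693820677147413996973765862820413440000000000000.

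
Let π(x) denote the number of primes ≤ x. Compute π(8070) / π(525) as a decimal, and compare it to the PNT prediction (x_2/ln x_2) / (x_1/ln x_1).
π(8070)/π(525) = 1014/99 ≈ 10.2424;  PNT prediction ≈ 10.7024.

π(525) = 99 and π(8070) = 1014, so π(8070)/π(525) ≈ 10.2424. The PNT-predicted ratio is (8070/ln(8070)) / (525/ln(525)) ≈ 10.7024. The two agree to within a few percent, as expected.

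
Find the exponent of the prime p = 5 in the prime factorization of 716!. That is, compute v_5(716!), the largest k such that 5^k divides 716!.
v_5(716!) = 177

Legendre's formula: v_p(n!) = Σ_{k ≥ 1} ⌊n / p^k⌋. For p = 5, n = 716, the terms are:
  ⌊716/5^1⌋ = ⌊716/5⌋ = 143
  ⌊716/5^2⌋ = ⌊716/25⌋ = 28
  ⌊716/5^3⌋ = ⌊716/125⌋ = 5
  ⌊716/5^4⌋ = ⌊716/625⌋ = 1
(the next term ⌊716/5^5⌋ = 0, terminating the sum). Summing: v_5(716!) = 143 + 28 + 5 + 1 = 177.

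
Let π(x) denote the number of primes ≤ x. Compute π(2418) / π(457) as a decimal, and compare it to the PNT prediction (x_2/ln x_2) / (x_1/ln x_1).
π(2418)/π(457) = 359/88 ≈ 4.0795;  PNT prediction ≈ 4.1596.

π(457) = 88 and π(2418) = 359, so π(2418)/π(457) ≈ 4.0795. The PNT-predicted ratio is (2418/ln(2418)) / (457/ln(457)) ≈ 4.1596. The two agree to within a few percent, as expected.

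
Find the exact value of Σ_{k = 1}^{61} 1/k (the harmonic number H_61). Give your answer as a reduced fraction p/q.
H_61 = 925372872575832277072279171/197044480683803711251893600

Direct summation: H_61 = 1 + 1/2 + ... + 1/61. The least common denominator is lcm(1, ..., 61) = 591133442051411133755680800; over this denominator the numerator is 591133442051411133755680800 + 295566721025705566877840400 + 197044480683803711251893600 + 147783360512852783438920200 + 118226688410282226751136160 + 98522240341901855625946800 + 84447634578773019107954400 + 73891680256426391719460100 + 65681493561267903750631200 + 59113344205141113375568080 + 53739403822855557614152800 + 49261120170950927812973400 + 45471803234723933365821600 + 42223817289386509553977200 + 39408896136760742250378720 + 36945840128213195859730050 + 34772555414788890220922400 + 32840746780633951875315600 + 31112286423758480723983200 + 29556672102570556687784040 + 28149211526257673035984800 + 26869701911427778807076400 + 25701454002235266685029600 + 24630560085475463906486700 + 23645337682056445350227232 + 22735901617361966682910800 + 21893831187089301250210400 + 21111908644693254776988600 + 20383911794876245991575200 + 19704448068380371125189360 + 19068820711335843024376800 + 18472920064106597929865025 + 17913134607618519204717600 + 17386277707394445110461200 + 16889526915754603821590880 + 16420373390316975937657800 + 15976579514903003615018400 + 15556143211879240361991600 + 15157267744907977788607200 + 14778336051285278343892020 + 14417888830522222774528800 + 14074605763128836517992400 + 13747289350032817064085600 + 13434850955713889403538200 + 13136298712253580750126240 + 12850727001117633342514800 + 12577307277689598590546400 + 12315280042737731953243350 + 12063947796967574158279200 + 11822668841028222675113616 + 11590851804929630073640800 + 11367950808680983341455400 + 11153461170781342146333600 + 10946915593544650625105200 + 10747880764571111522830560 + 10555954322346627388494300 + 10370762141252826907994400 + 10191955897438122995787600 + 10019210882227307351791200 + 9852224034190185562594680 + 9690712164777231700912800 = 2776118617727496831216837513, so H_61 = 2776118617727496831216837513/591133442051411133755680800; reducing by gcd(2776118617727496831216837513, 591133442051411133755680800) = 3 gives 925372872575832277072279171/197044480683803711251893600 ≈ 4.69626. (The PNT-adjacent estimate ln(61) + γ ≈ 4.68809 matches within O(1/n).)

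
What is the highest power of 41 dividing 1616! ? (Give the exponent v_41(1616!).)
v_41(1616!) = 39

Legendre's formula: v_p(n!) = Σ_{k ≥ 1} ⌊n / p^k⌋. For p = 41, n = 1616, the terms are:
  ⌊1616/41^1⌋ = ⌊1616/41⌋ = 39
(the next term ⌊1616/41^2⌋ = 0, terminating the sum). Summing: v_41(1616!) = 39 = 39.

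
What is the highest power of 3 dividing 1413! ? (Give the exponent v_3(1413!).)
v_3(1413!) = 703

Legendre's formula: v_p(n!) = Σ_{k ≥ 1} ⌊n / p^k⌋. For p = 3, n = 1413, the terms are:
  ⌊1413/3^1⌋ = ⌊1413/3⌋ = 471
  ⌊1413/3^2⌋ = ⌊1413/9⌋ = 157
  ⌊1413/3^3⌋ = ⌊1413/27⌋ = 52
  ⌊1413/3^4⌋ = ⌊1413/81⌋ = 17
  ⌊1413/3^5⌋ = ⌊1413/243⌋ = 5
  ⌊1413/3^6⌋ = ⌊1413/729⌋ = 1
(the next term ⌊1413/3^7⌋ = 0, terminating the sum). Summing: v_3(1413!) = 471 + 157 + 52 + 17 + 5 + 1 = 703.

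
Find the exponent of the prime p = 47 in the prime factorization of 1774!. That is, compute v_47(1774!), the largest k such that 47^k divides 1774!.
v_47(1774!) = 37

Legendre's formula: v_p(n!) = Σ_{k ≥ 1} ⌊n / p^k⌋. For p = 47, n = 1774, the terms are:
  ⌊1774/47^1⌋ = ⌊1774/47⌋ = 37
(the next term ⌊1774/47^2⌋ = 0, terminating the sum). Summing: v_47(1774!) = 37 = 37.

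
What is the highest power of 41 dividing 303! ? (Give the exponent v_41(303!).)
v_41(303!) = 7

Legendre's formula: v_p(n!) = Σ_{k ≥ 1} ⌊n / p^k⌋. For p = 41, n = 303, the terms are:
  ⌊303/41^1⌋ = ⌊303/41⌋ = 7
(the next term ⌊303/41^2⌋ = 0, terminating the sum). Summing: v_41(303!) = 7 = 7.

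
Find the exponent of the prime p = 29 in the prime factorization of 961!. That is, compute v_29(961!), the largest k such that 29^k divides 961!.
v_29(961!) = 34

Legendre's formula: v_p(n!) = Σ_{k ≥ 1} ⌊n / p^k⌋. For p = 29, n = 961, the terms are:
  ⌊961/29^1⌋ = ⌊961/29⌋ = 33
  ⌊961/29^2⌋ = ⌊961/841⌋ = 1
(the next term ⌊961/29^3⌋ = 0, terminating the sum). Summing: v_29(961!) = 33 + 1 = 34.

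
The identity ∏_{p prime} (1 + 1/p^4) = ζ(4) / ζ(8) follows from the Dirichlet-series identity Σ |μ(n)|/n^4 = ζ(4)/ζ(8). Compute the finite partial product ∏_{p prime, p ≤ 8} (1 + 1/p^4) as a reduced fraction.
∏ = 262011361/243101250

The primes p ≤ 8 are [2, 3, 5, 7]. For each, (1 + 1/p^4) = (p^4 + 1)/p^4. Multiplying these fractions over p ∈ [2, 3, 5, 7] gives 262011361/243101250. (In the limit P → ∞ this tends to ζ(4)/ζ(8).)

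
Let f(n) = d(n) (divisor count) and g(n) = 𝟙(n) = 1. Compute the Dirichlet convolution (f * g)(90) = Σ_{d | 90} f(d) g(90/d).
(d * 𝟙)(90) = 54

Divisors of 90: [1, 2, 3, 5, 6, 9, 10, 15, 18, 30, 45, 90]. For each d | 90:
  d = 1: d(1) · 𝟙(90/1) = 1 · 1 = 1
  d = 2: d(2) · 𝟙(90/2) = 2 · 1 = 2
  d = 3: d(3) · 𝟙(90/3) = 2 · 1 = 2
  d = 5: d(5) · 𝟙(90/5) = 2 · 1 = 2
  d = 6: d(6) · 𝟙(90/6) = 4 · 1 = 4
  d = 9: d(9) · 𝟙(90/9) = 3 · 1 = 3
  d = 10: d(10) · 𝟙(90/10) = 4 · 1 = 4
  d = 15: d(15) · 𝟙(90/15) = 4 · 1 = 4
  d = 18: d(18) · 𝟙(90/18) = 6 · 1 = 6
  d = 30: d(30) · 𝟙(90/30) = 8 · 1 = 8
  d = 45: d(45) · 𝟙(90/45) = 6 · 1 = 6
  d = 90: d(90) · 𝟙(90/90) = 12 · 1 = 12
Summing: (d * 𝟙)(90) = 1 + 2 + 2 + 2 + 4 + 3 + 4 + 4 + 6 + 8 + 6 + 12 = 54.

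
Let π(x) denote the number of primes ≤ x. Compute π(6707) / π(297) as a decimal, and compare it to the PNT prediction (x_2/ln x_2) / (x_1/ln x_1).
π(6707)/π(297) = 865/62 ≈ 13.9516;  PNT prediction ≈ 14.5931.

π(297) = 62 and π(6707) = 865, so π(6707)/π(297) ≈ 13.9516. The PNT-predicted ratio is (6707/ln(6707)) / (297/ln(297)) ≈ 14.5931. The two agree to within a few percent, as expected.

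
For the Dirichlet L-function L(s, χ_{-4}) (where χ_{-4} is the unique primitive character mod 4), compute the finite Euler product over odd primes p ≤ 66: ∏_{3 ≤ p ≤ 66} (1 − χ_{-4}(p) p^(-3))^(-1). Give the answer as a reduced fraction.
∏ = 126115667482028600084463789626710364805572778792731/130156894276470431285217911893722225289762827141120

The odd primes p ≤ 66 are [3, 5, 7, 11, 13, 17, 19, 23, 29, 31, 37, 41, 43, 47, 53, 59, 61]. For each, χ(p) = 1 if p ≡ 1 mod 4, χ(p) = −1 if p ≡ 3 mod 4. Taking (1 − χ(p)/p^3)^(-1) = p^3/(p^3 − χ(p)): (1 − (-1)/3^3)^(-1) · (1 − (1)/5^3)^(-1) · (1 − (-1)/7^3)^(-1) · (1 − (-1)/11^3)^(-1) · (1 − (1)/13^3)^(-1) · (1 − (1)/17^3)^(-1) · (1 − (-1)/19^3)^(-1) · (1 − (-1)/23^3)^(-1) · (1 − (1)/29^3)^(-1) · (1 − (-1)/31^3)^(-1) · (1 − (1)/37^3)^(-1) · (1 − (1)/41^3)^(-1) · (1 − (-1)/43^3)^(-1) · (1 − (-1)/47^3)^(-1) · (1 − (1)/53^3)^(-1) · (1 − (-1)/59^3)^(-1) · (1 − (1)/61^3)^(-1) = 126115667482028600084463789626710364805572778792731/130156894276470431285217911893722225289762827141120.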